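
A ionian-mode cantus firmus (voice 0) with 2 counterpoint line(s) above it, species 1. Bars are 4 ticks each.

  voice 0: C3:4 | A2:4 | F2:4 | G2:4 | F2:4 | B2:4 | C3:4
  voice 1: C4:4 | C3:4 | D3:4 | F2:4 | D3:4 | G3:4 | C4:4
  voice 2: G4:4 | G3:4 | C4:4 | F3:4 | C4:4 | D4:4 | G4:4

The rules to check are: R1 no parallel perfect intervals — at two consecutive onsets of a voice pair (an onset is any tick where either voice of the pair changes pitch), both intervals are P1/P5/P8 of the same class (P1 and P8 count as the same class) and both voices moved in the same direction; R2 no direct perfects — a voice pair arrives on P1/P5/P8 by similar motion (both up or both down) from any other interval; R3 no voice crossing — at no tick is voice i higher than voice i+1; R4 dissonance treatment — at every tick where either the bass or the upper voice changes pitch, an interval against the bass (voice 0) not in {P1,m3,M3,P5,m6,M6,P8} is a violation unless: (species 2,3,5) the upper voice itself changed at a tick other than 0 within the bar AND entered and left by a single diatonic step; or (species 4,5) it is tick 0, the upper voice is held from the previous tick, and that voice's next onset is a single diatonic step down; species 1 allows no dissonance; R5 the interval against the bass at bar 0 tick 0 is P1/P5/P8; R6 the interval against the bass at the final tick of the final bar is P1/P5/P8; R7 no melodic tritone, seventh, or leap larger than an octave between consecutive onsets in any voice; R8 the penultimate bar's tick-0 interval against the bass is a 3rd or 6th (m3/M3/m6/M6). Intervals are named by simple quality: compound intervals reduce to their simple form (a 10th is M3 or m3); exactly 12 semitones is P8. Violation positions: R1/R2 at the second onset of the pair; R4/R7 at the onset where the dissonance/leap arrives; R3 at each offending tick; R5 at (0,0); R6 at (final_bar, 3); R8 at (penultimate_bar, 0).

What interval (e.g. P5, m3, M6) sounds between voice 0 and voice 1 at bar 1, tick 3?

voice 0=A2 voice 1=C3 -> m3

m3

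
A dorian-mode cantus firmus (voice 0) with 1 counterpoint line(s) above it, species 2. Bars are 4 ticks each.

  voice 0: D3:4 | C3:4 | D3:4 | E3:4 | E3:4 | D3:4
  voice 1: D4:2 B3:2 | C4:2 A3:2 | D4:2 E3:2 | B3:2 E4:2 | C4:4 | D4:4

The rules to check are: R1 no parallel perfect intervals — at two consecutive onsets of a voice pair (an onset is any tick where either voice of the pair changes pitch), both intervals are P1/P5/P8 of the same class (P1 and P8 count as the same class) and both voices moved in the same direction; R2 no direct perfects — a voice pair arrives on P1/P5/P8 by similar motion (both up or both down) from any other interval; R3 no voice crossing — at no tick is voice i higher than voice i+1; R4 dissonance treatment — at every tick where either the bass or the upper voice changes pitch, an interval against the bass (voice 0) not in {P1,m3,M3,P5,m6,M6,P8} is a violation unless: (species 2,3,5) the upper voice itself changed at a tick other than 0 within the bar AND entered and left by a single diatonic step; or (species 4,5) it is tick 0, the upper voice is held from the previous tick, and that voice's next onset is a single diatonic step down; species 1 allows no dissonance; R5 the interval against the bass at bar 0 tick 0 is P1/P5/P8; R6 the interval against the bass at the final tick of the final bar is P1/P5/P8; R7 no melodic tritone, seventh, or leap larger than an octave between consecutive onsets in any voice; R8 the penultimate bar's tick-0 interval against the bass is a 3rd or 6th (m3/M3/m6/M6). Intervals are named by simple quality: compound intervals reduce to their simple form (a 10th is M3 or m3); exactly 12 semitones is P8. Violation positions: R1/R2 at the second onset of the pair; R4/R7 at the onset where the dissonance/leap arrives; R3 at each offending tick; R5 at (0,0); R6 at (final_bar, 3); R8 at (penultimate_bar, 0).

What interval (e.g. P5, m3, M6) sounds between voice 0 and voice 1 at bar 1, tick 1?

voice 0=C3 voice 1=C4 -> P8

P8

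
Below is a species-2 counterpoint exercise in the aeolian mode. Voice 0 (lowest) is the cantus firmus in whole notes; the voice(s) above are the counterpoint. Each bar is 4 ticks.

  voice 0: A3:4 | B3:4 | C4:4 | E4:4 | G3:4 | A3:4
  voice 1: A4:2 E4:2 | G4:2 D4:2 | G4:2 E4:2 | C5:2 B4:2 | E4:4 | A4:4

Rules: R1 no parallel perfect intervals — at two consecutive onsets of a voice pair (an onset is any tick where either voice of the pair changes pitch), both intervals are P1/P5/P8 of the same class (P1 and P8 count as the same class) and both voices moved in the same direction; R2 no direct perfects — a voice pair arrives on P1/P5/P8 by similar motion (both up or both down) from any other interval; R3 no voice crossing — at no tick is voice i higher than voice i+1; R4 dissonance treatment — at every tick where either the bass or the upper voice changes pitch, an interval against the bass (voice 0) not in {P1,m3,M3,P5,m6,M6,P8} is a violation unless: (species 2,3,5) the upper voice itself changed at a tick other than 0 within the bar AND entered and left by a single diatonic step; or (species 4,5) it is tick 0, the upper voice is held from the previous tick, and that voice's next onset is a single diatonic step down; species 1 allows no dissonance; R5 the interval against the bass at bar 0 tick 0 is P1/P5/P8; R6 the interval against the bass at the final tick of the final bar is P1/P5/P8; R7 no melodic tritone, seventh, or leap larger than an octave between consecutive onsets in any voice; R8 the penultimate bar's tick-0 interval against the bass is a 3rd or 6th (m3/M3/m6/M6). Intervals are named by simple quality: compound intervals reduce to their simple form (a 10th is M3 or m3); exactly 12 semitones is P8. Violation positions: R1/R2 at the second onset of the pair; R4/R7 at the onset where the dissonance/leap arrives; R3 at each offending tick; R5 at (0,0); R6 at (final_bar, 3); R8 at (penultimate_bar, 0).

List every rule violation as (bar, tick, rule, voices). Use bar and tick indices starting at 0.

bar 0: v0=A3 v1=A4 downbeat P8
bar 1: v0=B3 v1=G4 downbeat m6
bar 2: v0=C4 v1=G4 downbeat P5
bar 3: v0=E4 v1=C5 downbeat m6
bar 4: v0=G3 v1=E4 downbeat M6
bar 5: v0=A3 v1=A4 downbeat P8
  -> R2 @ bar 2 tick 0 v(0, 1): B3/D4 m3 -> C4/G4 P5 similar
  -> R2 @ bar 5 tick 0 v(0, 1): G3/E4 M6 -> A3/A4 P8 similar

(2, 0, R2, (0, 1))
(5, 0, R2, (0, 1))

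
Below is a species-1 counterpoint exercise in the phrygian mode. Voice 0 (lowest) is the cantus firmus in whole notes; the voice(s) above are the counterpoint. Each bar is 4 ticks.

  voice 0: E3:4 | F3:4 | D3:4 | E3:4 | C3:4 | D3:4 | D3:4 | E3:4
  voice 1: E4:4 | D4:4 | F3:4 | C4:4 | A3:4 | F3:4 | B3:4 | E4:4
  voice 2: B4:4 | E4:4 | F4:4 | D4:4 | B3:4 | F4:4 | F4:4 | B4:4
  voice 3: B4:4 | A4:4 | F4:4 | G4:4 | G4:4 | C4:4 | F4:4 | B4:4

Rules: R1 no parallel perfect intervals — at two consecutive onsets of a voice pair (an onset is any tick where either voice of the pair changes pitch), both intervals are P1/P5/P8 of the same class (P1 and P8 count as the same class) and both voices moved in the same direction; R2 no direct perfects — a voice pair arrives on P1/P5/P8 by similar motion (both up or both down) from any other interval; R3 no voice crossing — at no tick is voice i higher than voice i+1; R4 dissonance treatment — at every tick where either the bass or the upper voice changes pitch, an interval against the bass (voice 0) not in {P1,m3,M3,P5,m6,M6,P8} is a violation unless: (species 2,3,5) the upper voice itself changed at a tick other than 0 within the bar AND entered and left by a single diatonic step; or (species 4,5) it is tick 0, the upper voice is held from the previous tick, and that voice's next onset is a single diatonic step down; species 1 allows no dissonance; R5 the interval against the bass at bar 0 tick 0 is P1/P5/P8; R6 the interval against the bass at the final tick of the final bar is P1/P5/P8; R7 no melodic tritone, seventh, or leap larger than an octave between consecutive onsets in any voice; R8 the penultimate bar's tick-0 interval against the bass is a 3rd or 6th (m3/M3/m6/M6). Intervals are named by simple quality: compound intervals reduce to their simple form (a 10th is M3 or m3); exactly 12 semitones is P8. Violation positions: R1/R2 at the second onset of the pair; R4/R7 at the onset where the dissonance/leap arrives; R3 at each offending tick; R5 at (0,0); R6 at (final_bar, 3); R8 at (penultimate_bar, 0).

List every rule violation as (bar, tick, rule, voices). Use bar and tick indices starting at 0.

(1, 0, R1, (1, 3))
(1, 0, R4, (0, 2))
(2, 0, R2, (1, 3))
(3, 0, R2, (1, 3))
(3, 0, R4, (0, 2))
(4, 0, R4, (0, 2))
(5, 0, R2, (1, 3))
(5, 0, R3, (2, 3))
(5, 0, R4, (0, 3))
(5, 0, R7, (2,))
(5, 1, R3, (2, 3))
(5, 2, R3, (2, 3))
(5, 3, R3, (2, 3))
(6, 0, R7, (1,))
(7, 0, R1, (2, 3))
(7, 0, R2, (0, 1))
(7, 0, R2, (0, 2))
(7, 0, R2, (0, 3))
(7, 0, R2, (1, 2))
(7, 0, R2, (1, 3))
(7, 0, R7, (2,))
(7, 0, R7, (3,))

bar 0: v0=E3 v1=E4 v2=B4 v3=B4 downbeat P5
bar 1: v0=F3 v1=D4 v2=E4 v3=A4 downbeat M3
bar 2: v0=D3 v1=F3 v2=F4 v3=F4 downbeat m3
bar 3: v0=E3 v1=C4 v2=D4 v3=G4 downbeat m3
bar 4: v0=C3 v1=A3 v2=B3 v3=G4 downbeat P5
bar 5: v0=D3 v1=F3 v2=F4 v3=C4 downbeat m7
bar 6: v0=D3 v1=B3 v2=F4 v3=F4 downbeat m3
bar 7: v0=E3 v1=E4 v2=B4 v3=B4 downbeat P5
  -> R1 @ bar 1 tick 0 v(1, 3): E4/B4 P5 -> D4/A4 P5 similar
  -> R4 @ bar 1 tick 0 v(0, 2): F3/E4 M7 untreated
  -> R2 @ bar 2 tick 0 v(1, 3): D4/A4 P5 -> F3/F4 P8 similar
  -> R2 @ bar 3 tick 0 v(1, 3): F3/F4 P8 -> C4/G4 P5 similar
  -> R4 @ bar 3 tick 0 v(0, 2): E3/D4 m7 untreated
  -> R4 @ bar 4 tick 0 v(0, 2): C3/B3 M7 untreated
  -> R2 @ bar 5 tick 0 v(1, 3): A3/G4 m7 -> F3/C4 P5 similar
  -> R3 @ bar 5 tick 0 v(2, 3): F4 above C4
  -> R4 @ bar 5 tick 0 v(0, 3): D3/C4 m7 untreated
  -> R7 @ bar 5 tick 0 v(2,): B3->F4 leap 6st
  -> R3 @ bar 5 tick 1 v(2, 3): F4 above C4
  -> R3 @ bar 5 tick 2 v(2, 3): F4 above C4
  -> R3 @ bar 5 tick 3 v(2, 3): F4 above C4
  -> R7 @ bar 6 tick 0 v(1,): F3->B3 leap 6st
  -> R1 @ bar 7 tick 0 v(2, 3): F4/F4 P1 -> B4/B4 P1 similar
  -> R2 @ bar 7 tick 0 v(0, 1): D3/B3 M6 -> E3/E4 P8 similar
  -> R2 @ bar 7 tick 0 v(0, 2): D3/F4 m3 -> E3/B4 P5 similar
  -> R2 @ bar 7 tick 0 v(0, 3): D3/F4 m3 -> E3/B4 P5 similar
  -> R2 @ bar 7 tick 0 v(1, 2): B3/F4 TT -> E4/B4 P5 similar
  -> R2 @ bar 7 tick 0 v(1, 3): B3/F4 TT -> E4/B4 P5 similar
  -> R7 @ bar 7 tick 0 v(2,): F4->B4 leap 6st
  -> R7 @ bar 7 tick 0 v(3,): F4->B4 leap 6st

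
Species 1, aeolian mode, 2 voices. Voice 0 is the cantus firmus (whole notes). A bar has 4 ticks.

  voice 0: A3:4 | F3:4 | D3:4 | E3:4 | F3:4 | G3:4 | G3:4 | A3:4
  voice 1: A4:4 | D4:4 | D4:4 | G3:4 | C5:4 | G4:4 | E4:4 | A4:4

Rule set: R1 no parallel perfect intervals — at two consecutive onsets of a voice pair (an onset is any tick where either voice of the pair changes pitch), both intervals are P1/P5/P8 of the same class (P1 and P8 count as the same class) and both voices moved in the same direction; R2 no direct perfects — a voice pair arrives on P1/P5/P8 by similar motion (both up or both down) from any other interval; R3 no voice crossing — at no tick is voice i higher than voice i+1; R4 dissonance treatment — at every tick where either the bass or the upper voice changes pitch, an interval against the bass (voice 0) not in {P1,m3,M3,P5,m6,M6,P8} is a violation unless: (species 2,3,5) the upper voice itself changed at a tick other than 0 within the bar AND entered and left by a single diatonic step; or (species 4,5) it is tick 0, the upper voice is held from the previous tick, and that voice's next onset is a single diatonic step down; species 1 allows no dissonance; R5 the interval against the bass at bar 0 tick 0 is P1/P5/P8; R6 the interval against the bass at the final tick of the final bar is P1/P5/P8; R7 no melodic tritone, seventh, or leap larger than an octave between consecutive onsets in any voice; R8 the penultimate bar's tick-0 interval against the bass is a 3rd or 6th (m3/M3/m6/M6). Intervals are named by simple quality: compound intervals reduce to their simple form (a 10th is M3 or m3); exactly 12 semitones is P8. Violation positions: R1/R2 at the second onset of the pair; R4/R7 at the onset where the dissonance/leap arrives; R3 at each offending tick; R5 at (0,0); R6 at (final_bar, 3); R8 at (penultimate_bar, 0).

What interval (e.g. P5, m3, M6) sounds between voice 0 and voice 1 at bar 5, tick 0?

P8

voice 0=G3 voice 1=G4 -> P8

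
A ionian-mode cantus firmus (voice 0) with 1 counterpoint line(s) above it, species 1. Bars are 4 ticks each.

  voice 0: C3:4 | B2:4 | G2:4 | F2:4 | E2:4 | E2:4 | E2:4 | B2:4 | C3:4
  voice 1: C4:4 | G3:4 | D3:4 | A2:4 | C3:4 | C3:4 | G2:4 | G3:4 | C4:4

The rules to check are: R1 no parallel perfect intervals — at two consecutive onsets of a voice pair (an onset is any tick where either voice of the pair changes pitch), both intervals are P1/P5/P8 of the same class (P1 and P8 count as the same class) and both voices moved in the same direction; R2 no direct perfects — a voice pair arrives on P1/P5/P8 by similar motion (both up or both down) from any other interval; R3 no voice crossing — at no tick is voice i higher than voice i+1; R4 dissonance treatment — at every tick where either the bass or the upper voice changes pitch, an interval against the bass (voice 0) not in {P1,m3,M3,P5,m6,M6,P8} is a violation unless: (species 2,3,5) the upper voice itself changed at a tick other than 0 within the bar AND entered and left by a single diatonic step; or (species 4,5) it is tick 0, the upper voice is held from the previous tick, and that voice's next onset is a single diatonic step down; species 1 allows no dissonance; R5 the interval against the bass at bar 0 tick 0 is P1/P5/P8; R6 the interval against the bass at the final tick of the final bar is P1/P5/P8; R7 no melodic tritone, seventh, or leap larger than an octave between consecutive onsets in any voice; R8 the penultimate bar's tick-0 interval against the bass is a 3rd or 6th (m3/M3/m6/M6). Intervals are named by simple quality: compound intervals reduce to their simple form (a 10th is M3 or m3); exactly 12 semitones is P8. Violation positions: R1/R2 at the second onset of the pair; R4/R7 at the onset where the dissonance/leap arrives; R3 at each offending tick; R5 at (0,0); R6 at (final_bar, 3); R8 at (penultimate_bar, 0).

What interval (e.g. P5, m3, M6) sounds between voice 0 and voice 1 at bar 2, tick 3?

P5

voice 0=G2 voice 1=D3 -> P5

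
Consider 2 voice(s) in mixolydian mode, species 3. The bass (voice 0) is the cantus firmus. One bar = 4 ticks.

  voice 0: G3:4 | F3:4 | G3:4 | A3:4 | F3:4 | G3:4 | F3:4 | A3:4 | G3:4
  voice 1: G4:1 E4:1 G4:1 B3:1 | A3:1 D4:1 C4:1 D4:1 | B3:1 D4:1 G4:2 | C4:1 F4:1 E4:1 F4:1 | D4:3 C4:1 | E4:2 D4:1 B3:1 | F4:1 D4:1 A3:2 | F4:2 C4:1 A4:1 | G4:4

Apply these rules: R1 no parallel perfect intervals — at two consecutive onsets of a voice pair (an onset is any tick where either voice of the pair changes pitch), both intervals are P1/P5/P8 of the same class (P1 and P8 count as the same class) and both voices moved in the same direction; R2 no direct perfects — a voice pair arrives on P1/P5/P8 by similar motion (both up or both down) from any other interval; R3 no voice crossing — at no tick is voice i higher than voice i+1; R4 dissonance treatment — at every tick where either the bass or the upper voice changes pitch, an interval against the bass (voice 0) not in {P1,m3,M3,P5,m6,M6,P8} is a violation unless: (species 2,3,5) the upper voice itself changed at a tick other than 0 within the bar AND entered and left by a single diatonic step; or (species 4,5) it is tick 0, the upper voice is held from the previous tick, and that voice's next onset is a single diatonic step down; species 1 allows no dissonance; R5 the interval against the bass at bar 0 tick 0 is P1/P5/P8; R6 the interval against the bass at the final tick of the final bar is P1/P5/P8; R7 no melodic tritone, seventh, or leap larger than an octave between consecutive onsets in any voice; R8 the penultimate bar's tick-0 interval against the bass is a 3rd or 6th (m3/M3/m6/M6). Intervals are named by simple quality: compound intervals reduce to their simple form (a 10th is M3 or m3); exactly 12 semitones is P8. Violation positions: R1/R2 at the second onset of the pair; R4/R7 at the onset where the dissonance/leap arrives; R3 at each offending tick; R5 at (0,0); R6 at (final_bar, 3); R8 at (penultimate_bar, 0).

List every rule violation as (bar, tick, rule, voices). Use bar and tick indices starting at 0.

(6, 0, R7, (1,))
(8, 0, R1, (0, 1))

bar 0: v0=G3 v1=G4 downbeat P8
bar 1: v0=F3 v1=A3 downbeat M3
bar 2: v0=G3 v1=B3 downbeat M3
bar 3: v0=A3 v1=C4 downbeat m3
bar 4: v0=F3 v1=D4 downbeat M6
bar 5: v0=G3 v1=E4 downbeat M6
bar 6: v0=F3 v1=F4 downbeat P8
bar 7: v0=A3 v1=F4 downbeat m6
bar 8: v0=G3 v1=G4 downbeat P8
  -> R7 @ bar 6 tick 0 v(1,): B3->F4 leap 6st
  -> R1 @ bar 8 tick 0 v(0, 1): A3/A4 P8 -> G3/G4 P8 similar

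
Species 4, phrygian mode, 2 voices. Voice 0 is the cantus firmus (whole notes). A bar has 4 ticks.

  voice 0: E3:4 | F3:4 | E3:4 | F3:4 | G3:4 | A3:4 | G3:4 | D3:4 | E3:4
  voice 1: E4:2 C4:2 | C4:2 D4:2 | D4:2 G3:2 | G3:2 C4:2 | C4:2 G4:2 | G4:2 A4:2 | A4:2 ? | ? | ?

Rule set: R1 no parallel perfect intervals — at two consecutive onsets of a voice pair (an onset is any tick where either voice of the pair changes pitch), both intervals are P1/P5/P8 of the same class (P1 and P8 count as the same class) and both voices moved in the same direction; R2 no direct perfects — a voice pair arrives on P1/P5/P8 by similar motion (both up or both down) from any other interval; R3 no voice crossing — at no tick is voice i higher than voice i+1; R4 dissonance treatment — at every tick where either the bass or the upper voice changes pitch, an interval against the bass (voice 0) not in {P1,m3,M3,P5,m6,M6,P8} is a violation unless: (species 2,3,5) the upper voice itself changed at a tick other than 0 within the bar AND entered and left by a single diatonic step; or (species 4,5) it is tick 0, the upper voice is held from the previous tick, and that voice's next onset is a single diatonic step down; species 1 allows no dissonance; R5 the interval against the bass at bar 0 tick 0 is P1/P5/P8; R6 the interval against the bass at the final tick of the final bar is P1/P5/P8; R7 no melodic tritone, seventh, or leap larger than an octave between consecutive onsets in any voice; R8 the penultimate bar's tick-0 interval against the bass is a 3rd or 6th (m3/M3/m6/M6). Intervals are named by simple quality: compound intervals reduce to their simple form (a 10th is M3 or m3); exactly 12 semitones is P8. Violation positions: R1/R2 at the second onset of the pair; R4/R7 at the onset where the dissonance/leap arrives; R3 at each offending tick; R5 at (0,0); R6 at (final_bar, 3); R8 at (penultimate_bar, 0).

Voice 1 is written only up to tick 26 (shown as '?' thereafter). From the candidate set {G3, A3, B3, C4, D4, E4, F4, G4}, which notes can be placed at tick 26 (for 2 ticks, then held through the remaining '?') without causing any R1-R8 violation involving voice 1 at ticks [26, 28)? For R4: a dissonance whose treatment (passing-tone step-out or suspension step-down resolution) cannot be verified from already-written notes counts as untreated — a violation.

G3: violates R7
A3: violates R4
B3: violates R7
C4: violates R4
D4: legal
E4: legal
F4: violates R4
G4: legal

{D4, E4, G4}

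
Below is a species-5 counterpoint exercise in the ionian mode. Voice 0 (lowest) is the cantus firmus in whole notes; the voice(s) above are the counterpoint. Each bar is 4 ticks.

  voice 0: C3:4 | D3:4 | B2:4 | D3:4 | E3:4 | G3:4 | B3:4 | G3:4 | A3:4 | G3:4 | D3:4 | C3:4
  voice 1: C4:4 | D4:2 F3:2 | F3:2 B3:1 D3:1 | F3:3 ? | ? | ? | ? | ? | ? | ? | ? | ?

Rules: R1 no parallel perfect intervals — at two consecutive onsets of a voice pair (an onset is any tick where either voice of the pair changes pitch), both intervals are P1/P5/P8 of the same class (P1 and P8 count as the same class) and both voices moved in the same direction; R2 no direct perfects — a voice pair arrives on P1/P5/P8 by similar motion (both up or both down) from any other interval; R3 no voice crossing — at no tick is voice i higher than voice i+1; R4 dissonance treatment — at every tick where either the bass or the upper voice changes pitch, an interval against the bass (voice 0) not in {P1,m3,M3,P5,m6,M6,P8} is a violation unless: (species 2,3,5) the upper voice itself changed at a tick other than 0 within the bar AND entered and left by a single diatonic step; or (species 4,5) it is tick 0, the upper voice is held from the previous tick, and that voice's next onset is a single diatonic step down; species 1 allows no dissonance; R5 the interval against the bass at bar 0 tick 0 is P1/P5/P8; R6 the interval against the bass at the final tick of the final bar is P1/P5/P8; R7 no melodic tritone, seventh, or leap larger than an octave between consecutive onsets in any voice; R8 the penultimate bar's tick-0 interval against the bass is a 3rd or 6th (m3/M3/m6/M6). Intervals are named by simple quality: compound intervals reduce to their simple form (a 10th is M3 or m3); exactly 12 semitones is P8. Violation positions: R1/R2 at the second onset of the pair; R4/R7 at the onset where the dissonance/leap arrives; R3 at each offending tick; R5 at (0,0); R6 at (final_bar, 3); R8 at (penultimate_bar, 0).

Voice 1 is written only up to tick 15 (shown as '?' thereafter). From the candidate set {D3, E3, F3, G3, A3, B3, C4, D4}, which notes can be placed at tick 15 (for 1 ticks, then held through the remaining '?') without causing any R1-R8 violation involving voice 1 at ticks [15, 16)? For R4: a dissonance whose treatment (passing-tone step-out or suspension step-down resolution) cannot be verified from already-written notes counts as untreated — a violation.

{A3, D3, D4, F3}

D3: legal
E3: violates R4
F3: legal
G3: violates R4
A3: legal
B3: violates R7
C4: violates R4
D4: legal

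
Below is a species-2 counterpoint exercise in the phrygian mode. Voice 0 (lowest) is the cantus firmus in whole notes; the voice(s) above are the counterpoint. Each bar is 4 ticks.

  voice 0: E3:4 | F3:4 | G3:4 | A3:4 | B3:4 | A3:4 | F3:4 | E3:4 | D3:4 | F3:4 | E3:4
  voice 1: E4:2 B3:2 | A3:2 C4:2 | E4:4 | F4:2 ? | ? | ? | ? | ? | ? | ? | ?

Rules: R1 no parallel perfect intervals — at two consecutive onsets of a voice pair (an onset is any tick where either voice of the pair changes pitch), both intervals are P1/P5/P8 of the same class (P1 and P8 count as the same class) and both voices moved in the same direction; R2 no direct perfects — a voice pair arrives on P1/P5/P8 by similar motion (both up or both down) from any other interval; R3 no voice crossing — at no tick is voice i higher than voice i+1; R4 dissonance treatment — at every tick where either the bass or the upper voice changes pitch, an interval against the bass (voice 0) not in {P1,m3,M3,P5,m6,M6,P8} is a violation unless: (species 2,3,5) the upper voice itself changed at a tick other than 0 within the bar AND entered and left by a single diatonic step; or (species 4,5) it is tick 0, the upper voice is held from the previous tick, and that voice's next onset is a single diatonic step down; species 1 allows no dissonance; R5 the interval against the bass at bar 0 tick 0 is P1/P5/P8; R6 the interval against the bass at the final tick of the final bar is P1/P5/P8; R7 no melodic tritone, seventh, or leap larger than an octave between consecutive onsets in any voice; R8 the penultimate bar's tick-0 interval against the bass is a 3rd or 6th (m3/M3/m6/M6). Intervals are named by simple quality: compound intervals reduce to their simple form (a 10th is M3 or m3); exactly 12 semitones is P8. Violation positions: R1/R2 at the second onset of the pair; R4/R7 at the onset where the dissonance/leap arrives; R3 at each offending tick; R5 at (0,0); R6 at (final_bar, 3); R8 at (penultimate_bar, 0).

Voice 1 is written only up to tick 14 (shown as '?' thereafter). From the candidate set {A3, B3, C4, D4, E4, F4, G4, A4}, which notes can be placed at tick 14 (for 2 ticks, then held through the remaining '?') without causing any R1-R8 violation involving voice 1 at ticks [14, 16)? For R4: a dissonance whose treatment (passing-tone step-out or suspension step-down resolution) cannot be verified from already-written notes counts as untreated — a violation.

A3: legal
B3: violates R4,R7
C4: legal
D4: violates R4
E4: legal
F4: legal
G4: violates R4
A4: legal

{A3, A4, C4, E4, F4}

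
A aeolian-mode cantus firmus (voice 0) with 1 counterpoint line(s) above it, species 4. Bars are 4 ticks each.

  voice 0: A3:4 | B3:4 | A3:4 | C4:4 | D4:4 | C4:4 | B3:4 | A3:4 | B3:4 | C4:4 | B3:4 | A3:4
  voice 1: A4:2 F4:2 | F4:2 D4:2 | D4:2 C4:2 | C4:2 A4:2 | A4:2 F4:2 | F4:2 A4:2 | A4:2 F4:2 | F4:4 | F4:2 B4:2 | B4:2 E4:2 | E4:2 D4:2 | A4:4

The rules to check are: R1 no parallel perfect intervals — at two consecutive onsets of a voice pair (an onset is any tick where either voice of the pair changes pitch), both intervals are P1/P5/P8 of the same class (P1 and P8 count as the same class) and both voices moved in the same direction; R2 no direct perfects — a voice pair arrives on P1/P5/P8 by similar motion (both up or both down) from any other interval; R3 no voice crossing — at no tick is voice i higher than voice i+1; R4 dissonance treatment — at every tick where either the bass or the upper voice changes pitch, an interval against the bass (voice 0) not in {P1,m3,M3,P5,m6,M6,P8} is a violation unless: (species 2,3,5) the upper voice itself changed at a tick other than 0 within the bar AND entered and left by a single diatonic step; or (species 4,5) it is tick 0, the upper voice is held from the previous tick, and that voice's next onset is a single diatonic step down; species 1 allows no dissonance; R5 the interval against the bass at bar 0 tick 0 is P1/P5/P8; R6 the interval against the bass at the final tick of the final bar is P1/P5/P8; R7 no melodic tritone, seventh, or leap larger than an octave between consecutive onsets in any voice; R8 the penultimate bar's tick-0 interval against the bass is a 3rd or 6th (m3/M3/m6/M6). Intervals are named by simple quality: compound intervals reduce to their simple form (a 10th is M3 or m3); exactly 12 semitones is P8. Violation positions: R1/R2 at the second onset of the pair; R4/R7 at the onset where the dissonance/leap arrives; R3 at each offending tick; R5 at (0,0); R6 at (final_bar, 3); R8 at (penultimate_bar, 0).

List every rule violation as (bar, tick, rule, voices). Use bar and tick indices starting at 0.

bar 0: v0=A3 v1=A4 downbeat P8
bar 1: v0=B3 v1=F4 downbeat TT
bar 2: v0=A3 v1=D4 downbeat P4
bar 3: v0=C4 v1=C4 downbeat P1
bar 4: v0=D4 v1=A4 downbeat P5
bar 5: v0=C4 v1=F4 downbeat P4
bar 6: v0=B3 v1=A4 downbeat m7
bar 7: v0=A3 v1=F4 downbeat m6
bar 8: v0=B3 v1=F4 downbeat TT
bar 9: v0=C4 v1=B4 downbeat M7
bar 10: v0=B3 v1=E4 downbeat P4
bar 11: v0=A3 v1=A4 downbeat P8
  -> R4 @ bar 1 tick 0 v(0, 1): B3/F4 TT untreated
  -> R4 @ bar 5 tick 0 v(0, 1): C4/F4 P4 untreated
  -> R4 @ bar 6 tick 0 v(0, 1): B3/A4 m7 untreated
  -> R4 @ bar 6 tick 2 v(0, 1): B3/F4 TT untreated
  -> R4 @ bar 8 tick 0 v(0, 1): B3/F4 TT untreated
  -> R7 @ bar 8 tick 2 v(1,): F4->B4 leap 6st
  -> R4 @ bar 9 tick 0 v(0, 1): C4/B4 M7 untreated
  -> R8 @ bar 10 tick 0 v(0, 1): penult P4 not 3rd/6th

(1, 0, R4, (0, 1))
(5, 0, R4, (0, 1))
(6, 0, R4, (0, 1))
(6, 2, R4, (0, 1))
(8, 0, R4, (0, 1))
(8, 2, R7, (1,))
(9, 0, R4, (0, 1))
(10, 0, R8, (0, 1))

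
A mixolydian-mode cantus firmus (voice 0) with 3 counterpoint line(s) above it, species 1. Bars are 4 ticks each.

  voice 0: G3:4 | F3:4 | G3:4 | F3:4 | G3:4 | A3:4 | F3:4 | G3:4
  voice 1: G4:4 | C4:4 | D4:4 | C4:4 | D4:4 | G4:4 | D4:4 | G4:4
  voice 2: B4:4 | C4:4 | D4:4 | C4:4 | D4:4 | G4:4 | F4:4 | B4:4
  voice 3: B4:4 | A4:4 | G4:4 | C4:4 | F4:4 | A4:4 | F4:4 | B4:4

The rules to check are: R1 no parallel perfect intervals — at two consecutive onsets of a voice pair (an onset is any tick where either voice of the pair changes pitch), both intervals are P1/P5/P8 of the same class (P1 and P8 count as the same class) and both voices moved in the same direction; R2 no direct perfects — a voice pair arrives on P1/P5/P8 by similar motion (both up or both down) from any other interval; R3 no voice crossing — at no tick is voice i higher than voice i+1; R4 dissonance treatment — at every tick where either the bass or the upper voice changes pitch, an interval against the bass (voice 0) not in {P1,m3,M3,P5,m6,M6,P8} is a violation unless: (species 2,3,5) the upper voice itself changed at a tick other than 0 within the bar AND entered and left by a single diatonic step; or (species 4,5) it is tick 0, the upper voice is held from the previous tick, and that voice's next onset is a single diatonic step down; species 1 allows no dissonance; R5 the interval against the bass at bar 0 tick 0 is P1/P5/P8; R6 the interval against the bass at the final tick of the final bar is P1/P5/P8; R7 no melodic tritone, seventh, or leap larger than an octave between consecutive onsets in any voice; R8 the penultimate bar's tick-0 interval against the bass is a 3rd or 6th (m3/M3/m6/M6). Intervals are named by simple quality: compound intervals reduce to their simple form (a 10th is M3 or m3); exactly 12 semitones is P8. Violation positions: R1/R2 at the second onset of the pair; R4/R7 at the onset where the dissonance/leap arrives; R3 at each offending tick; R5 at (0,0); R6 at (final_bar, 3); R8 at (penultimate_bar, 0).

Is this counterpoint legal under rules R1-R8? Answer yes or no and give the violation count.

bar 0: v0=G3 v1=G4 v2=B4 v3=B4 (M3)
bar 1: v0=F3 v1=C4 v2=C4 v3=A4 (M3)
bar 2: v0=G3 v1=D4 v2=D4 v3=G4 (P8)
bar 3: v0=F3 v1=C4 v2=C4 v3=C4 (P5)
bar 4: v0=G3 v1=D4 v2=D4 v3=F4 (m7)
bar 5: v0=A3 v1=G4 v2=G4 v3=A4 (P8)
bar 6: v0=F3 v1=D4 v2=F4 v3=F4 (P8)
bar 7: v0=G3 v1=G4 v2=B4 v3=B4 (M3)
  R5 @ bar0.0: opens on M3
  R5 @ bar0.0: opens on M3
  R2 @ bar1.0: G3/G4 P8 -> F3/C4 P5 similar
  R2 @ bar1.0: G3/B4 M3 -> F3/C4 P5 similar
  R2 @ bar1.0: G4/B4 M3 -> C4/C4 P1 similar
  R7 @ bar1.0: B4->C4 leap 11st
  R1 @ bar2.0: F3/C4 P5 -> G3/D4 P5 similar
  R1 @ bar2.0: F3/C4 P5 -> G3/D4 P5 similar
  R1 @ bar2.0: C4/C4 P1 -> D4/D4 P1 similar
  R1 @ bar3.0: G3/D4 P5 -> F3/C4 P5 similar
  R1 @ bar3.0: G3/D4 P5 -> F3/C4 P5 similar
  R1 @ bar3.0: D4/D4 P1 -> C4/C4 P1 similar
  R2 @ bar3.0: G3/G4 P8 -> F3/C4 P5 similar
  R2 @ bar3.0: D4/G4 P4 -> C4/C4 P1 similar
  R2 @ bar3.0: D4/G4 P4 -> C4/C4 P1 similar
  R1 @ bar4.0: F3/C4 P5 -> G3/D4 P5 similar
  R1 @ bar4.0: F3/C4 P5 -> G3/D4 P5 similar
  R1 @ bar4.0: C4/C4 P1 -> D4/D4 P1 similar
  R4 @ bar4.0: G3/F4 m7 untreated
  R1 @ bar5.0: D4/D4 P1 -> G4/G4 P1 similar
  R2 @ bar5.0: G3/F4 m7 -> A3/A4 P8 similar
  R4 @ bar5.0: A3/G4 m7 untreated
  R4 @ bar5.0: A3/G4 m7 untreated
  R1 @ bar6.0: A3/A4 P8 -> F3/F4 P8 similar
  R2 @ bar6.0: A3/G4 m7 -> F3/F4 P8 similar
  R2 @ bar6.0: G4/A4 M2 -> F4/F4 P1 similar
  R8 @ bar6.0: penult P8 not 3rd/6th
  R8 @ bar6.0: penult P8 not 3rd/6th
  R1 @ bar7.0: F4/F4 P1 -> B4/B4 P1 similar
  R2 @ bar7.0: F3/D4 M6 -> G3/G4 P8 similar
  R7 @ bar7.0: F4->B4 leap 6st
  R7 @ bar7.0: F4->B4 leap 6st
  R6 @ bar7.3: closes on M3
  R6 @ bar7.3: closes on M3

No (34 violations)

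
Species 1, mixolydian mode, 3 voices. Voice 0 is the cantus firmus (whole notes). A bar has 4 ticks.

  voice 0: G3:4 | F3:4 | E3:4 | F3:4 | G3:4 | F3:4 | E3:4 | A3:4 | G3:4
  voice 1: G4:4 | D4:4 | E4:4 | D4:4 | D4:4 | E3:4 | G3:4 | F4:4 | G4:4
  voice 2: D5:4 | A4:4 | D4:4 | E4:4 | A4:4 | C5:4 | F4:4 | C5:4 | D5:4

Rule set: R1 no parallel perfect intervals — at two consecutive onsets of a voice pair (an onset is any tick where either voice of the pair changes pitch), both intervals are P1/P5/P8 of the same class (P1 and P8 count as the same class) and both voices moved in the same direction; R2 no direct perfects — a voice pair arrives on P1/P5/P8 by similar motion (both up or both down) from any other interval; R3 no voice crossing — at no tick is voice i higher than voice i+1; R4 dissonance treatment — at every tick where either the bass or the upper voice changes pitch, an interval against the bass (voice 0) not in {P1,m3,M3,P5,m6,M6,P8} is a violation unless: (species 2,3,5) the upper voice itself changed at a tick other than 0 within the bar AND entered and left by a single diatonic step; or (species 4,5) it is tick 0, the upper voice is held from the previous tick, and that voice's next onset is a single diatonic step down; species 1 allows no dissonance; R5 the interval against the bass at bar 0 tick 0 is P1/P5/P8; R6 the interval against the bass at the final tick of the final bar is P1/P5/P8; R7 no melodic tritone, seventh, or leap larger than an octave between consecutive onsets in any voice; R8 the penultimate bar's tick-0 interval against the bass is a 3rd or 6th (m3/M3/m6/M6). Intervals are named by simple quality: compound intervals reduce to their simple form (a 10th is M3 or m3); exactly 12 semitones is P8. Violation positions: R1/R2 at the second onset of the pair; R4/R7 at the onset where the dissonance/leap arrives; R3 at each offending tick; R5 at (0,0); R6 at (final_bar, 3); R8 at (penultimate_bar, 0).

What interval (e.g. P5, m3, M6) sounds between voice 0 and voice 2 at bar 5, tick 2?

P5

voice 0=F3 voice 2=C5 -> P5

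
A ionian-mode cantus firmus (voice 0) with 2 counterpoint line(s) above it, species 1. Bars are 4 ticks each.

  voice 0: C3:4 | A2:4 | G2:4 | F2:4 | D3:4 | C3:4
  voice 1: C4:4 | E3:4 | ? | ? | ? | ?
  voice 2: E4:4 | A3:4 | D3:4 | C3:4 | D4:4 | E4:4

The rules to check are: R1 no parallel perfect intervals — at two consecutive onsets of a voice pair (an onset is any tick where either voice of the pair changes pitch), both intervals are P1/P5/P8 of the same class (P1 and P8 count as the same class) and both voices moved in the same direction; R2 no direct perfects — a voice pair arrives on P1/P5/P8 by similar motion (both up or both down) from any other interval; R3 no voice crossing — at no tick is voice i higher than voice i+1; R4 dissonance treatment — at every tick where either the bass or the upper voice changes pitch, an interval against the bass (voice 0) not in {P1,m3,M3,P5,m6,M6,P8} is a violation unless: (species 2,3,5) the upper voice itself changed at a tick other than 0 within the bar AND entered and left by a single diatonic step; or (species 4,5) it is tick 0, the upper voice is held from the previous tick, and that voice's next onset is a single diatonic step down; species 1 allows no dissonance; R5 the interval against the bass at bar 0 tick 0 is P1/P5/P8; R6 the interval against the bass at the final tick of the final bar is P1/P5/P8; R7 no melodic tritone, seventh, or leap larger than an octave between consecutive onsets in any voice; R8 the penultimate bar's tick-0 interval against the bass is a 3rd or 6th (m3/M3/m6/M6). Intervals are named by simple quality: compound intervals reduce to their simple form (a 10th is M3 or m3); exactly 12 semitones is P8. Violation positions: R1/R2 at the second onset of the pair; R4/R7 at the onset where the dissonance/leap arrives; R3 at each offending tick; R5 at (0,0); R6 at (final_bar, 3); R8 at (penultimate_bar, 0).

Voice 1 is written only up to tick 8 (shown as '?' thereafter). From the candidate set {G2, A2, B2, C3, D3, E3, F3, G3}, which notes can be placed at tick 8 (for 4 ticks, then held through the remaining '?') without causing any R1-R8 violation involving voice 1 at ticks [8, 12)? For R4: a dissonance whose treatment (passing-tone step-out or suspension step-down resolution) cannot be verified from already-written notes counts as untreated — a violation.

G2: violates R2
A2: violates R4
B2: legal
C3: violates R4
D3: violates R1,R2
E3: violates R3
F3: violates R3,R4
G3: violates R3

{B2}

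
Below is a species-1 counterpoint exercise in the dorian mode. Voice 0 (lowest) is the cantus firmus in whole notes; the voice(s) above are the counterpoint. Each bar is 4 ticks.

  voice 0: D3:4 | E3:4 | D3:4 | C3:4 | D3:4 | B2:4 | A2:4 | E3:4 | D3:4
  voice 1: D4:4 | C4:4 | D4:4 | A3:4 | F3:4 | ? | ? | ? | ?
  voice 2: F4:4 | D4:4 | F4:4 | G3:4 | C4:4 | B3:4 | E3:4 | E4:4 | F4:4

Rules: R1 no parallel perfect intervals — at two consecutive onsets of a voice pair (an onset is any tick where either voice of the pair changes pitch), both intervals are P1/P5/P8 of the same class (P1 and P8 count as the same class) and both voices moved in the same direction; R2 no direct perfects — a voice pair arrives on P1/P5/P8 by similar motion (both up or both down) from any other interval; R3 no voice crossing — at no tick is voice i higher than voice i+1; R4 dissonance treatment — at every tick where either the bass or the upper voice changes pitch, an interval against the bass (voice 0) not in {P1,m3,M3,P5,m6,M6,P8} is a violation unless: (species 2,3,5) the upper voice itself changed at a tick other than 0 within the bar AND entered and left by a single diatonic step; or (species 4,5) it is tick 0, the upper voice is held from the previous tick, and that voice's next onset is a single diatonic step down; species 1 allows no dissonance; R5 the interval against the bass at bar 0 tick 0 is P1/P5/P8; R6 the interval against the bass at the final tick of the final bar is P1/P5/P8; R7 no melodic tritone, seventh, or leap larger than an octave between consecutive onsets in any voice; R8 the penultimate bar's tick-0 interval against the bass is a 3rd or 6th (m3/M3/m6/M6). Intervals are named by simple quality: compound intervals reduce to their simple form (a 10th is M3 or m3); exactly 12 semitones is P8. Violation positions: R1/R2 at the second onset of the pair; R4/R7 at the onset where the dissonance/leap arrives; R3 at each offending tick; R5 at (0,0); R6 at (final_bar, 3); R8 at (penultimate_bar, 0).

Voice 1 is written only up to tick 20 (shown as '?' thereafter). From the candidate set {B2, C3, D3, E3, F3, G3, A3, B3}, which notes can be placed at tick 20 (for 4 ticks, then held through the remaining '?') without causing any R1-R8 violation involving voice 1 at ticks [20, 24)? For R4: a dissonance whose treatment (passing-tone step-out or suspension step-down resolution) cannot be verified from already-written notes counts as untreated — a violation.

B2: violates R2,R7
C3: violates R4
D3: legal
E3: violates R1,R4
F3: violates R4
G3: legal
A3: violates R4
B3: violates R7

{D3, G3}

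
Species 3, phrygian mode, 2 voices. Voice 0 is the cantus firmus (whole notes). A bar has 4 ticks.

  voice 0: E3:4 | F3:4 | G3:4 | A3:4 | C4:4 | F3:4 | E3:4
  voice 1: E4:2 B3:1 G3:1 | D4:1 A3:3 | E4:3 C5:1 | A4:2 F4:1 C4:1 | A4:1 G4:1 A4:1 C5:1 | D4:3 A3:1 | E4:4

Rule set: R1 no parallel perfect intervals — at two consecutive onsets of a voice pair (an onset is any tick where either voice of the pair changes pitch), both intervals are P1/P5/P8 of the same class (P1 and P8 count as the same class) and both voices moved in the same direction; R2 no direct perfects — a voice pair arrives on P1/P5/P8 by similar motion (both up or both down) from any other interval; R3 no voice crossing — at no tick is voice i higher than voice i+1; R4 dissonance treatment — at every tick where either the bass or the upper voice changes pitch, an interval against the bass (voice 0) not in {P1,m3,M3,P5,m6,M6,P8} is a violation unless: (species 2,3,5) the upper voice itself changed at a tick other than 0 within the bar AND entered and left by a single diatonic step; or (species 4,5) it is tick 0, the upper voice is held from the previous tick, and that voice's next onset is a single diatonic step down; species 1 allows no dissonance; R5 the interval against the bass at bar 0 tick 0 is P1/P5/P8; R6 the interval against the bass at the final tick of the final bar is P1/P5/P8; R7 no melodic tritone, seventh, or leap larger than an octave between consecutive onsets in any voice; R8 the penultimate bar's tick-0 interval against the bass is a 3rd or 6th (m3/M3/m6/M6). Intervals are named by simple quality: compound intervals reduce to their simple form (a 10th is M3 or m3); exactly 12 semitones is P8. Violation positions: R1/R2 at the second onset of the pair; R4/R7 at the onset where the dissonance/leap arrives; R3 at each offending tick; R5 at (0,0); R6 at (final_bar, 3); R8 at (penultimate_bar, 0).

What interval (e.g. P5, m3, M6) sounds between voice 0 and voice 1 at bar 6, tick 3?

voice 0=E3 voice 1=E4 -> P8

P8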